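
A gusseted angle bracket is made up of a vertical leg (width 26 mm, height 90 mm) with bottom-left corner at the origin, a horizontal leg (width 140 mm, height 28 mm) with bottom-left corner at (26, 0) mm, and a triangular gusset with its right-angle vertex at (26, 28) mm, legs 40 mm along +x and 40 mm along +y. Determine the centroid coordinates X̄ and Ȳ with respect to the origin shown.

X̄ = 62.07 mm, Ȳ = 27.37 mm

vertical leg: A = 26 × 90 = 2340.00, centroid at (13.00, 45.00).
horizontal leg: A = 140 × 28 = 3920.00, centroid at (96.00, 14.00).
gusset: A = ½·40·40 = 800.00, centroid at (39.33, 41.33).
ΣA = 7060.00 mm²
ΣAX̄ = (2340.00)(13.00) + (3920.00)(96.00) + (800.00)(39.33) = 438206.67 mm³
ΣAȲ = (2340.00)(45.00) + (3920.00)(14.00) + (800.00)(41.33) = 193246.67 mm³
X̄ = 438206.67 / 7060.00 = 62.07 mm
Ȳ = 193246.67 / 7060.00 = 27.37 mm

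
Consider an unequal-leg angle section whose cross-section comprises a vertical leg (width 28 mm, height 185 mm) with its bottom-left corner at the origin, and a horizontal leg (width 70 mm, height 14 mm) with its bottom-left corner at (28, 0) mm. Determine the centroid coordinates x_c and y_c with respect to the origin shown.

x_c = 21.80 mm, y_c = 78.90 mm

vertical leg: A = 28 × 185 = 5180.00, centroid at (14.00, 92.50).
horizontal leg: A = 70 × 14 = 980.00, centroid at (63.00, 7.00).
ΣA = 6160.00 mm²
ΣAx_c = (5180.00)(14.00) + (980.00)(63.00) = 134260.00 mm³
ΣAy_c = (5180.00)(92.50) + (980.00)(7.00) = 486010.00 mm³
x_c = 134260.00 / 6160.00 = 21.80 mm
y_c = 486010.00 / 6160.00 = 78.90 mm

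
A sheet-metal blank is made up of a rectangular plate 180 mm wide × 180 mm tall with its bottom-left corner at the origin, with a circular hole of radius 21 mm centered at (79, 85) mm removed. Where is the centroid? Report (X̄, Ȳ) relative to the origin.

X̄ = 90.49 mm, Ȳ = 90.22 mm

plate: A = 180 × 180 = 32400.00, centroid at (90.00, 90.00).
hole: A = −π·21² = -1385.44, centroid at (79.00, 85.00).
ΣA = 31014.56 mm², ΣAX̄ = 2806550.05 mm³, ΣAȲ = 2798237.40 mm³.
X̄ = 2806550.05/31014.56 = 90.49 mm; Ȳ = 2798237.40/31014.56 = 90.22 mm.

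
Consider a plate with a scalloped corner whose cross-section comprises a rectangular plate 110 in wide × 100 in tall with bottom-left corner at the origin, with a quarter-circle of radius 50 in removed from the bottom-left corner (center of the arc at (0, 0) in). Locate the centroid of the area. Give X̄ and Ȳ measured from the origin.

X̄ = 62.34 in, Ȳ = 56.25 in

Part | A | x̄ᵢ | ȳᵢ | A·x̄ᵢ | A·ȳᵢ
plate | 11000.00 | 55.00 | 50.00 | 605000.00 | 550000.00
removed quarter-circle | -1963.50 | 21.22 | 21.22 | -41666.67 | -41666.67
Σ | 9036.50 |  |  | 563333.33 | 508333.33
X̄ = 563333.33 / 9036.50 = 62.34 in
Ȳ = 508333.33 / 9036.50 = 56.25 in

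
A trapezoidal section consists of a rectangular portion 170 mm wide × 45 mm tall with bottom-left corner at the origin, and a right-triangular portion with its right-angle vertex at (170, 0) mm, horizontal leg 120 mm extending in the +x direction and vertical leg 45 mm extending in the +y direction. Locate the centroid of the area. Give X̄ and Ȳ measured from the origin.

X̄ = 117.61 mm, Ȳ = 20.54 mm

Part | A | x̄ᵢ | ȳᵢ | A·x̄ᵢ | A·ȳᵢ
rectangular portion | 7650.00 | 85.00 | 22.50 | 650250.00 | 172125.00
triangular portion | 2700.00 | 210.00 | 15.00 | 567000.00 | 40500.00
Σ | 10350.00 |  |  | 1217250.00 | 212625.00
X̄ = 1217250.00 / 10350.00 = 117.61 mm
Ȳ = 212625.00 / 10350.00 = 20.54 mm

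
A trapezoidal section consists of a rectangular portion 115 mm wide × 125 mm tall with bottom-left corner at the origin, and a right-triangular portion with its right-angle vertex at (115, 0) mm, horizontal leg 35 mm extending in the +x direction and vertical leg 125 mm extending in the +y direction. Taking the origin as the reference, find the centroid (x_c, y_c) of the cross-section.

Part | A | x̄ᵢ | ȳᵢ | A·x̄ᵢ | A·ȳᵢ
rectangular portion | 14375.00 | 57.50 | 62.50 | 826562.50 | 898437.50
triangular portion | 2187.50 | 126.67 | 41.67 | 277083.33 | 91145.83
Σ | 16562.50 |  |  | 1103645.83 | 989583.33
x_c = 1103645.83 / 16562.50 = 66.64 mm
y_c = 989583.33 / 16562.50 = 59.75 mm

x_c = 66.64 mm, y_c = 59.75 mm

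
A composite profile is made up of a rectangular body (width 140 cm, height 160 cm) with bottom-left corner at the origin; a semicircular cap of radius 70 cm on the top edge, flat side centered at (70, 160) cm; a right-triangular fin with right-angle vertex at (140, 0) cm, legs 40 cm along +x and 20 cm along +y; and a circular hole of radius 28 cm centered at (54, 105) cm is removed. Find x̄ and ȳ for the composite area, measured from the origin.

rectangular body: A = 140 × 160 = 22400.00, centroid at (70.00, 80.00).
semicircular top: A = ½π·70² = 7696.90, centroid at (70.00, 189.71).
triangular fin: A = ½·40·20 = 400.00, centroid at (153.33, 6.67).
hole: A = −π·28² = -2463.01, centroid at (54.00, 105.00).
ΣA = 28033.89 cm²
ΣAx̄ = (22400.00)(70.00) + (7696.90)(70.00) + (400.00)(153.33) + (-2463.01)(54.00) = 2035114.01 cm³
ΣAȳ = (22400.00)(80.00) + (7696.90)(189.71) + (400.00)(6.67) + (-2463.01)(105.00) = 2996221.75 cm³
x̄ = 2035114.01 / 28033.89 = 72.59 cm
ȳ = 2996221.75 / 28033.89 = 106.88 cm

x̄ = 72.59 cm, ȳ = 106.88 cm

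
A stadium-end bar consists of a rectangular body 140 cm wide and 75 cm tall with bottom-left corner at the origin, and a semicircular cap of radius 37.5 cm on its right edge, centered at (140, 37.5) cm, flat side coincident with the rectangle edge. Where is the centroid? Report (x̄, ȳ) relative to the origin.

x̄ = 84.93 cm, ȳ = 37.50 cm

rectangular body: A = 140 × 75 = 10500.00, centroid at (70.00, 37.50).
semicircular end: A = ½π·37.5² = 2208.93, centroid at (155.92, 37.50).
ΣA = 12708.93 cm²
ΣAx̄ = (10500.00)(70.00) + (2208.93)(155.92) = 1079406.78 cm³
ΣAȳ = (10500.00)(37.50) + (2208.93)(37.50) = 476584.96 cm³
x̄ = 1079406.78 / 12708.93 = 84.93 cm
ȳ = 476584.96 / 12708.93 = 37.50 cm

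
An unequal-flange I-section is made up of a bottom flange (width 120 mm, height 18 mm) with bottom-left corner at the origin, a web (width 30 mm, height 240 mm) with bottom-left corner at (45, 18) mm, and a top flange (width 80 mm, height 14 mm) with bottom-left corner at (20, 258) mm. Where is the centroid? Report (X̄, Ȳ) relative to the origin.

bottom flange: A = 120 × 18 = 2160.00, centroid at (60.00, 9.00).
web: A = 30 × 240 = 7200.00, centroid at (60.00, 138.00).
top flange: A = 80 × 14 = 1120.00, centroid at (60.00, 265.00).
ΣA = 10480.00 mm²
ΣAX̄ = (2160.00)(60.00) + (7200.00)(60.00) + (1120.00)(60.00) = 628800.00 mm³
ΣAȲ = (2160.00)(9.00) + (7200.00)(138.00) + (1120.00)(265.00) = 1309840.00 mm³
X̄ = 628800.00 / 10480.00 = 60.00 mm
Ȳ = 1309840.00 / 10480.00 = 124.98 mm

X̄ = 60.00 mm, Ȳ = 124.98 mm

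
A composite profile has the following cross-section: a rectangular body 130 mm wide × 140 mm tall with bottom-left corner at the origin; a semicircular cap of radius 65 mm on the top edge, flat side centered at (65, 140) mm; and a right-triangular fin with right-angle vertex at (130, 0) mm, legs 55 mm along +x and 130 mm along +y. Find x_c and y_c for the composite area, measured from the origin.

Part | A | x̄ᵢ | ȳᵢ | A·x̄ᵢ | A·ȳᵢ
rectangular body | 18200.00 | 65.00 | 70.00 | 1183000.00 | 1274000.00
semicircular top | 6636.61 | 65.00 | 167.59 | 431379.94 | 1112209.36
triangular fin | 3575.00 | 148.33 | 43.33 | 530291.67 | 154916.67
Σ | 28411.61 |  |  | 2144671.61 | 2541126.03
x_c = 2144671.61 / 28411.61 = 75.49 mm
y_c = 2541126.03 / 28411.61 = 89.44 mm

x_c = 75.49 mm, y_c = 89.44 mm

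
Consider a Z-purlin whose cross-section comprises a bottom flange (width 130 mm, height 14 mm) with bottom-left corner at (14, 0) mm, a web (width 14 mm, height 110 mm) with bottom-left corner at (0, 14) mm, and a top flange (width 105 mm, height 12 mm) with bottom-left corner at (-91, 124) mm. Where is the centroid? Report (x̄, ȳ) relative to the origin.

Part | A | x̄ᵢ | ȳᵢ | A·x̄ᵢ | A·ȳᵢ
bottom flange | 1820.00 | 79.00 | 7.00 | 143780.00 | 12740.00
web | 1540.00 | 7.00 | 69.00 | 10780.00 | 106260.00
top flange | 1260.00 | -38.50 | 130.00 | -48510.00 | 163800.00
Σ | 4620.00 |  |  | 106050.00 | 282800.00
x̄ = 106050.00 / 4620.00 = 22.95 mm
ȳ = 282800.00 / 4620.00 = 61.21 mm

x̄ = 22.95 mm, ȳ = 61.21 mm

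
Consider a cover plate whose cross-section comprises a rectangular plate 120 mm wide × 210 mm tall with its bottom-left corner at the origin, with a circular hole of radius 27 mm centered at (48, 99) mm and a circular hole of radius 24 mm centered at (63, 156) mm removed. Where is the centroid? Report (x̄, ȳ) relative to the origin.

Part | A | x̄ᵢ | ȳᵢ | A·x̄ᵢ | A·ȳᵢ
plate | 25200.00 | 60.00 | 105.00 | 1512000.00 | 2646000.00
hole 1 | -2290.22 | 48.00 | 99.00 | -109930.61 | -226731.88
hole 2 | -1809.56 | 63.00 | 156.00 | -114002.11 | -282290.95
Σ | 21100.22 |  |  | 1288067.28 | 2136977.17
x̄ = 1288067.28 / 21100.22 = 61.05 mm
ȳ = 2136977.17 / 21100.22 = 101.28 mm

x̄ = 61.05 mm, ȳ = 101.28 mm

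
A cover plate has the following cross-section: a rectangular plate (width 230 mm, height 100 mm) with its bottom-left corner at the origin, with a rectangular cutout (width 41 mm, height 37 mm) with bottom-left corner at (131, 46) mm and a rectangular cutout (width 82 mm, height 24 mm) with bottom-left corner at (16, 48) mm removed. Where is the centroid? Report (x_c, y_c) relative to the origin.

x_c = 118.01 mm, y_c = 47.86 mm

Part | A | x̄ᵢ | ȳᵢ | A·x̄ᵢ | A·ȳᵢ
plate | 23000.00 | 115.00 | 50.00 | 2645000.00 | 1150000.00
hole 1 | -1517.00 | 151.50 | 64.50 | -229825.50 | -97846.50
hole 2 | -1968.00 | 57.00 | 60.00 | -112176.00 | -118080.00
Σ | 19515.00 |  |  | 2302998.50 | 934073.50
x_c = 2302998.50 / 19515.00 = 118.01 mm
y_c = 934073.50 / 19515.00 = 47.86 mm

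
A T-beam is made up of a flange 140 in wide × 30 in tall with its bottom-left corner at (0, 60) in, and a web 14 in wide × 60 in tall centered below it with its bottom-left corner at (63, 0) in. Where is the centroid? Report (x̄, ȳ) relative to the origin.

x̄ = 70.00 in, ȳ = 67.50 in

web: A = 14 × 60 = 840.00, centroid at (70.00, 30.00).
flange: A = 140 × 30 = 4200.00, centroid at (70.00, 75.00).
ΣA = 5040.00 in², ΣAx̄ = 352800.00 in³, ΣAȳ = 340200.00 in³.
x̄ = 352800.00/5040.00 = 70.00 in; ȳ = 340200.00/5040.00 = 67.50 in.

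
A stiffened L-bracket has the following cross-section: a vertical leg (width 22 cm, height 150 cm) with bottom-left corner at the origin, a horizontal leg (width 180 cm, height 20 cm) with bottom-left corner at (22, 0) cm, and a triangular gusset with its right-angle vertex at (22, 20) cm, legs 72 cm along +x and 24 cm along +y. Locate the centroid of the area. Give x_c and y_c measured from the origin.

vertical leg: A = 22 × 150 = 3300.00, centroid at (11.00, 75.00).
horizontal leg: A = 180 × 20 = 3600.00, centroid at (112.00, 10.00).
gusset: A = ½·72·24 = 864.00, centroid at (46.00, 28.00).
ΣA = 7764.00 cm², ΣAx_c = 479244.00 cm³, ΣAy_c = 307692.00 cm³.
x_c = 479244.00/7764.00 = 61.73 cm; y_c = 307692.00/7764.00 = 39.63 cm.

x_c = 61.73 cm, y_c = 39.63 cm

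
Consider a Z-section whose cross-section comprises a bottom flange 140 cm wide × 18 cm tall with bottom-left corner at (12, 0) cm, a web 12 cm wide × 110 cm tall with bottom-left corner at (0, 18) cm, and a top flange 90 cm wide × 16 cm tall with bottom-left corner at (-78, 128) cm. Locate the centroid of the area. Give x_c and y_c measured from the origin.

x_c = 31.64 cm, y_c = 59.64 cm

bottom flange: A = 140 × 18 = 2520.00, centroid at (82.00, 9.00).
web: A = 12 × 110 = 1320.00, centroid at (6.00, 73.00).
top flange: A = 90 × 16 = 1440.00, centroid at (-33.00, 136.00).
ΣA = 5280.00 cm², ΣAx_c = 167040.00 cm³, ΣAy_c = 314880.00 cm³.
x_c = 167040.00/5280.00 = 31.64 cm; y_c = 314880.00/5280.00 = 59.64 cm.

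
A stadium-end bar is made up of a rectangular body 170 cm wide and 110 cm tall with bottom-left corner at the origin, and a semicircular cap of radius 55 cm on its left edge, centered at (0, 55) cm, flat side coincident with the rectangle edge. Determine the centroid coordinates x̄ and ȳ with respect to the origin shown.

rectangular body: A = 170 × 110 = 18700.00, centroid at (85.00, 55.00).
semicircular end: A = ½π·55² = 4751.66, centroid at (-23.34, 55.00).
ΣA = 23451.66 cm²
ΣAx̄ = (18700.00)(85.00) + (4751.66)(-23.34) = 1478583.33 cm³
ΣAȳ = (18700.00)(55.00) + (4751.66)(55.00) = 1289841.24 cm³
x̄ = 1478583.33 / 23451.66 = 63.05 cm
ȳ = 1289841.24 / 23451.66 = 55.00 cm

x̄ = 63.05 cm, ȳ = 55.00 cm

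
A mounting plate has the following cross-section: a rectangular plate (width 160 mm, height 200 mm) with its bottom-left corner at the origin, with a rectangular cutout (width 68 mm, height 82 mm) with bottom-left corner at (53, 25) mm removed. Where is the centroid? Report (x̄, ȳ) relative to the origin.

plate: A = 160 × 200 = 32000.00, centroid at (80.00, 100.00).
hole: A = −(68 × 82) = -5576.00, centroid at (87.00, 66.00).
ΣA = 26424.00 mm², ΣAx̄ = 2074888.00 mm³, ΣAȳ = 2831984.00 mm³.
x̄ = 2074888.00/26424.00 = 78.52 mm; ȳ = 2831984.00/26424.00 = 107.17 mm.

x̄ = 78.52 mm, ȳ = 107.17 mm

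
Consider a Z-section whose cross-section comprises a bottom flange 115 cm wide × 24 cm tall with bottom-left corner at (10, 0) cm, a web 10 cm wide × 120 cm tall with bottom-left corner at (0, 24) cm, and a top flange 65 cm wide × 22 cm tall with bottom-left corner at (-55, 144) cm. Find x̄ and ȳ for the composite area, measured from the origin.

bottom flange: A = 115 × 24 = 2760.00, centroid at (67.50, 12.00).
web: A = 10 × 120 = 1200.00, centroid at (5.00, 84.00).
top flange: A = 65 × 22 = 1430.00, centroid at (-22.50, 155.00).
ΣA = 5390.00 cm²
ΣAx̄ = (2760.00)(67.50) + (1200.00)(5.00) + (1430.00)(-22.50) = 160125.00 cm³
ΣAȳ = (2760.00)(12.00) + (1200.00)(84.00) + (1430.00)(155.00) = 355570.00 cm³
x̄ = 160125.00 / 5390.00 = 29.71 cm
ȳ = 355570.00 / 5390.00 = 65.97 cm

x̄ = 29.71 cm, ȳ = 65.97 cm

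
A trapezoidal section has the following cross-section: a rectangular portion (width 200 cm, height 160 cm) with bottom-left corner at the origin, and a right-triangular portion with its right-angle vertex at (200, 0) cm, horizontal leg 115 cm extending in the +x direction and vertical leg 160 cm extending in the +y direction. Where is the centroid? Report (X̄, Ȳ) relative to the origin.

X̄ = 130.89 cm, Ȳ = 74.05 cm

rectangular portion: A = 200 × 160 = 32000.00, centroid at (100.00, 80.00).
triangular portion: A = ½·115·160 = 9200.00, centroid at (238.33, 53.33).
ΣA = 41200.00 cm²
ΣAX̄ = (32000.00)(100.00) + (9200.00)(238.33) = 5392666.67 cm³
ΣAȲ = (32000.00)(80.00) + (9200.00)(53.33) = 3050666.67 cm³
X̄ = 5392666.67 / 41200.00 = 130.89 cm
Ȳ = 3050666.67 / 41200.00 = 74.05 cm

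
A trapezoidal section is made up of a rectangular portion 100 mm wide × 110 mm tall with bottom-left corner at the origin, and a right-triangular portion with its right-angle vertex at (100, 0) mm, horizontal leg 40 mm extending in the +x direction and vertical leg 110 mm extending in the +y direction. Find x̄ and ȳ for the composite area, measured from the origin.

rectangular portion: A = 100 × 110 = 11000.00, centroid at (50.00, 55.00).
triangular portion: A = ½·40·110 = 2200.00, centroid at (113.33, 36.67).
ΣA = 13200.00 mm²
ΣAx̄ = (11000.00)(50.00) + (2200.00)(113.33) = 799333.33 mm³
ΣAȳ = (11000.00)(55.00) + (2200.00)(36.67) = 685666.67 mm³
x̄ = 799333.33 / 13200.00 = 60.56 mm
ȳ = 685666.67 / 13200.00 = 51.94 mm

x̄ = 60.56 mm, ȳ = 51.94 mm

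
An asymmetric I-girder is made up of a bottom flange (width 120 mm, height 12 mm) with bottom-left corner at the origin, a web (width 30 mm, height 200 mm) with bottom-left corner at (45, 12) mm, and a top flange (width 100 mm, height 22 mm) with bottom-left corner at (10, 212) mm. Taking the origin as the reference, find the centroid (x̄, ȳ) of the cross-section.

Part | A | x̄ᵢ | ȳᵢ | A·x̄ᵢ | A·ȳᵢ
bottom flange | 1440.00 | 60.00 | 6.00 | 86400.00 | 8640.00
web | 6000.00 | 60.00 | 112.00 | 360000.00 | 672000.00
top flange | 2200.00 | 60.00 | 223.00 | 132000.00 | 490600.00
Σ | 9640.00 |  |  | 578400.00 | 1171240.00
x̄ = 578400.00 / 9640.00 = 60.00 mm
ȳ = 1171240.00 / 9640.00 = 121.50 mm

x̄ = 60.00 mm, ȳ = 121.50 mm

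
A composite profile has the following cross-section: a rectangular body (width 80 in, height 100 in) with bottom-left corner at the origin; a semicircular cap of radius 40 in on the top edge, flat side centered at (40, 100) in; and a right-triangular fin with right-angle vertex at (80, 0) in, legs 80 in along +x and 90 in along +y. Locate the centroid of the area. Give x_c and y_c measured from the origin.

x_c = 57.01 in, y_c = 56.83 in

Part | A | x̄ᵢ | ȳᵢ | A·x̄ᵢ | A·ȳᵢ
rectangular body | 8000.00 | 40.00 | 50.00 | 320000.00 | 400000.00
semicircular top | 2513.27 | 40.00 | 116.98 | 100530.96 | 293994.08
triangular fin | 3600.00 | 106.67 | 30.00 | 384000.00 | 108000.00
Σ | 14113.27 |  |  | 804530.96 | 801994.08
x_c = 804530.96 / 14113.27 = 57.01 in
y_c = 801994.08 / 14113.27 = 56.83 in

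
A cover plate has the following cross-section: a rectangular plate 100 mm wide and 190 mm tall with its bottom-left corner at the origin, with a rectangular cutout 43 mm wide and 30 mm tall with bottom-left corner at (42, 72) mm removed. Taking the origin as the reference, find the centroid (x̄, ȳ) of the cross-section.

x̄ = 49.02 mm, ȳ = 95.58 mm

Part | A | x̄ᵢ | ȳᵢ | A·x̄ᵢ | A·ȳᵢ
plate | 19000.00 | 50.00 | 95.00 | 950000.00 | 1805000.00
hole | -1290.00 | 63.50 | 87.00 | -81915.00 | -112230.00
Σ | 17710.00 |  |  | 868085.00 | 1692770.00
x̄ = 868085.00 / 17710.00 = 49.02 mm
ȳ = 1692770.00 / 17710.00 = 95.58 mm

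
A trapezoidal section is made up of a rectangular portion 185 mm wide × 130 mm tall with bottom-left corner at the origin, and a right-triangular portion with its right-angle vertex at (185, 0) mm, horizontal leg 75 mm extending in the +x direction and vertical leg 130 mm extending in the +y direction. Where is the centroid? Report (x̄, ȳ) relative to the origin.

Part | A | x̄ᵢ | ȳᵢ | A·x̄ᵢ | A·ȳᵢ
rectangular portion | 24050.00 | 92.50 | 65.00 | 2224625.00 | 1563250.00
triangular portion | 4875.00 | 210.00 | 43.33 | 1023750.00 | 211250.00
Σ | 28925.00 |  |  | 3248375.00 | 1774500.00
x̄ = 3248375.00 / 28925.00 = 112.30 mm
ȳ = 1774500.00 / 28925.00 = 61.35 mm

x̄ = 112.30 mm, ȳ = 61.35 mm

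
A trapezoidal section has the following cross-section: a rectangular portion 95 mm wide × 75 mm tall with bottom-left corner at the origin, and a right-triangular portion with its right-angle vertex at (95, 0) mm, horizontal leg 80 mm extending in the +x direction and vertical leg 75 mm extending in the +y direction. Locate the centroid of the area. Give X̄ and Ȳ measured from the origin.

rectangular portion: A = 95 × 75 = 7125.00, centroid at (47.50, 37.50).
triangular portion: A = ½·80·75 = 3000.00, centroid at (121.67, 25.00).
ΣA = 10125.00 mm², ΣAX̄ = 703437.50 mm³, ΣAȲ = 342187.50 mm³.
X̄ = 703437.50/10125.00 = 69.48 mm; Ȳ = 342187.50/10125.00 = 33.80 mm.

X̄ = 69.48 mm, Ȳ = 33.80 mm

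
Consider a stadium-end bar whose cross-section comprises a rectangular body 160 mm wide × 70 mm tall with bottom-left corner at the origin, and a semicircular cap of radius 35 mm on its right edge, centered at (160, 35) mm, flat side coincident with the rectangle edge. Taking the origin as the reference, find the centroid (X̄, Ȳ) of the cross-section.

X̄ = 93.91 mm, Ȳ = 35.00 mm

rectangular body: A = 160 × 70 = 11200.00, centroid at (80.00, 35.00).
semicircular end: A = ½π·35² = 1924.23, centroid at (174.85, 35.00).
ΣA = 13124.23 mm², ΣAX̄ = 1232459.41 mm³, ΣAȲ = 459347.89 mm³.
X̄ = 1232459.41/13124.23 = 93.91 mm; Ȳ = 459347.89/13124.23 = 35.00 mm.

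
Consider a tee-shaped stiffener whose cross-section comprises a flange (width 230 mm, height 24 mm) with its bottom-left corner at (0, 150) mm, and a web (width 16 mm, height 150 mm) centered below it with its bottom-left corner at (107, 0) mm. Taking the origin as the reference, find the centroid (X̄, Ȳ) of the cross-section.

X̄ = 115.00 mm, Ȳ = 135.64 mm

web: A = 16 × 150 = 2400.00, centroid at (115.00, 75.00).
flange: A = 230 × 24 = 5520.00, centroid at (115.00, 162.00).
ΣA = 7920.00 mm², ΣAX̄ = 910800.00 mm³, ΣAȲ = 1074240.00 mm³.
X̄ = 910800.00/7920.00 = 115.00 mm; Ȳ = 1074240.00/7920.00 = 135.64 mm.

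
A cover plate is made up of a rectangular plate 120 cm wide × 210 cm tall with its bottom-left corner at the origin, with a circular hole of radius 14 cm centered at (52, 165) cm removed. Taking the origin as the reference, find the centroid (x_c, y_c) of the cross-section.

x_c = 60.20 cm, y_c = 103.50 cm

plate: A = 120 × 210 = 25200.00, centroid at (60.00, 105.00).
hole: A = −π·14² = -615.75, centroid at (52.00, 165.00).
ΣA = 24584.25 cm²
ΣAx_c = (25200.00)(60.00) + (-615.75)(52.00) = 1479980.89 cm³
ΣAy_c = (25200.00)(105.00) + (-615.75)(165.00) = 2544400.89 cm³
x_c = 1479980.89 / 24584.25 = 60.20 cm
y_c = 2544400.89 / 24584.25 = 103.50 cm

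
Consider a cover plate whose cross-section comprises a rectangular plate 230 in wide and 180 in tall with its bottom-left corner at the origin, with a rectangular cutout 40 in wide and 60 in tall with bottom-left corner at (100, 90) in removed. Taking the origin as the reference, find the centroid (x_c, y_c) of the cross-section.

x_c = 114.69 in, y_c = 88.15 in

Part | A | x̄ᵢ | ȳᵢ | A·x̄ᵢ | A·ȳᵢ
plate | 41400.00 | 115.00 | 90.00 | 4761000.00 | 3726000.00
hole | -2400.00 | 120.00 | 120.00 | -288000.00 | -288000.00
Σ | 39000.00 |  |  | 4473000.00 | 3438000.00
x_c = 4473000.00 / 39000.00 = 114.69 in
y_c = 3438000.00 / 39000.00 = 88.15 in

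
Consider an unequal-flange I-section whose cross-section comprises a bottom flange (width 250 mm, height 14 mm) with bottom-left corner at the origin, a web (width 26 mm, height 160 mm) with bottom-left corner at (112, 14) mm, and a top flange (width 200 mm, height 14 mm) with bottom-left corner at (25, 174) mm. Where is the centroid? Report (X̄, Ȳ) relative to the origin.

X̄ = 125.00 mm, Ȳ = 88.18 mm

bottom flange: A = 250 × 14 = 3500.00, centroid at (125.00, 7.00).
web: A = 26 × 160 = 4160.00, centroid at (125.00, 94.00).
top flange: A = 200 × 14 = 2800.00, centroid at (125.00, 181.00).
ΣA = 10460.00 mm²
ΣAX̄ = (3500.00)(125.00) + (4160.00)(125.00) + (2800.00)(125.00) = 1307500.00 mm³
ΣAȲ = (3500.00)(7.00) + (4160.00)(94.00) + (2800.00)(181.00) = 922340.00 mm³
X̄ = 1307500.00 / 10460.00 = 125.00 mm
Ȳ = 922340.00 / 10460.00 = 88.18 mm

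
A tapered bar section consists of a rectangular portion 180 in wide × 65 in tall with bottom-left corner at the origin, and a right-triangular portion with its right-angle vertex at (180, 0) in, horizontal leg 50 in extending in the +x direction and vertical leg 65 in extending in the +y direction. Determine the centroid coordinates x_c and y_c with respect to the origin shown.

rectangular portion: A = 180 × 65 = 11700.00, centroid at (90.00, 32.50).
triangular portion: A = ½·50·65 = 1625.00, centroid at (196.67, 21.67).
ΣA = 13325.00 in²
ΣAx_c = (11700.00)(90.00) + (1625.00)(196.67) = 1372583.33 in³
ΣAy_c = (11700.00)(32.50) + (1625.00)(21.67) = 415458.33 in³
x_c = 1372583.33 / 13325.00 = 103.01 in
y_c = 415458.33 / 13325.00 = 31.18 in

x_c = 103.01 in, y_c = 31.18 in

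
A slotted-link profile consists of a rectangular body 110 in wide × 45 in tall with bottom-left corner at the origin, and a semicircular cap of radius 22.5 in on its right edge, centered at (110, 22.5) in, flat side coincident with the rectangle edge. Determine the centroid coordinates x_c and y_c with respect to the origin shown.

Part | A | x̄ᵢ | ȳᵢ | A·x̄ᵢ | A·ȳᵢ
rectangular body | 4950.00 | 55.00 | 22.50 | 272250.00 | 111375.00
semicircular end | 795.22 | 119.55 | 22.50 | 95067.47 | 17892.35
Σ | 5745.22 |  |  | 367317.47 | 129267.35
x_c = 367317.47 / 5745.22 = 63.93 in
y_c = 129267.35 / 5745.22 = 22.50 in

x_c = 63.93 in, y_c = 22.50 in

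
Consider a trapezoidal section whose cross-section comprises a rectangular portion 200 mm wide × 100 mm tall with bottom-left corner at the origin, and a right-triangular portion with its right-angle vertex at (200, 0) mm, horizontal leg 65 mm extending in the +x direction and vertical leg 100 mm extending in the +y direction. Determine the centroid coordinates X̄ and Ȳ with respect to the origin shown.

rectangular portion: A = 200 × 100 = 20000.00, centroid at (100.00, 50.00).
triangular portion: A = ½·65·100 = 3250.00, centroid at (221.67, 33.33).
ΣA = 23250.00 mm²
ΣAX̄ = (20000.00)(100.00) + (3250.00)(221.67) = 2720416.67 mm³
ΣAȲ = (20000.00)(50.00) + (3250.00)(33.33) = 1108333.33 mm³
X̄ = 2720416.67 / 23250.00 = 117.01 mm
Ȳ = 1108333.33 / 23250.00 = 47.67 mm

X̄ = 117.01 mm, Ȳ = 47.67 mm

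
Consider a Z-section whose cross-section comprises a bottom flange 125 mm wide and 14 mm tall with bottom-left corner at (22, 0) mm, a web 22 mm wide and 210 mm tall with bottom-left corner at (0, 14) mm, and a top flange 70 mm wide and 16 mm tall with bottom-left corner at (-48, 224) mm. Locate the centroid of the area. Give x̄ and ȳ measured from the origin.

Part | A | x̄ᵢ | ȳᵢ | A·x̄ᵢ | A·ȳᵢ
bottom flange | 1750.00 | 84.50 | 7.00 | 147875.00 | 12250.00
web | 4620.00 | 11.00 | 119.00 | 50820.00 | 549780.00
top flange | 1120.00 | -13.00 | 232.00 | -14560.00 | 259840.00
Σ | 7490.00 |  |  | 184135.00 | 821870.00
x̄ = 184135.00 / 7490.00 = 24.58 mm
ȳ = 821870.00 / 7490.00 = 109.73 mm

x̄ = 24.58 mm, ȳ = 109.73 mm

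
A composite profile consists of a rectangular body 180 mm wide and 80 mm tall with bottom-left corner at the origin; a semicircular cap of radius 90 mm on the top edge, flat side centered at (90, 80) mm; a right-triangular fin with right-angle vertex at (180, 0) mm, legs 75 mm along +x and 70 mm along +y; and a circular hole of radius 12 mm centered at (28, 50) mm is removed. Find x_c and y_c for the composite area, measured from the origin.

rectangular body: A = 180 × 80 = 14400.00, centroid at (90.00, 40.00).
semicircular top: A = ½π·90² = 12723.45, centroid at (90.00, 118.20).
triangular fin: A = ½·75·70 = 2625.00, centroid at (205.00, 23.33).
hole: A = −π·12² = -452.39, centroid at (28.00, 50.00).
ΣA = 29296.06 mm², ΣAx_c = 2966568.62 mm³, ΣAy_c = 2118506.55 mm³.
x_c = 2966568.62/29296.06 = 101.26 mm; y_c = 2118506.55/29296.06 = 72.31 mm.

x_c = 101.26 mm, y_c = 72.31 mm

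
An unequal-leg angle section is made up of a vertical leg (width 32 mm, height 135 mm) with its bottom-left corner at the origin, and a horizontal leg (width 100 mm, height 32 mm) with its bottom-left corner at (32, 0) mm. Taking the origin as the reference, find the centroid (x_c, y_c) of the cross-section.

x_c = 44.09 mm, y_c = 45.59 mm

Part | A | x̄ᵢ | ȳᵢ | A·x̄ᵢ | A·ȳᵢ
vertical leg | 4320.00 | 16.00 | 67.50 | 69120.00 | 291600.00
horizontal leg | 3200.00 | 82.00 | 16.00 | 262400.00 | 51200.00
Σ | 7520.00 |  |  | 331520.00 | 342800.00
x_c = 331520.00 / 7520.00 = 44.09 mm
y_c = 342800.00 / 7520.00 = 45.59 mm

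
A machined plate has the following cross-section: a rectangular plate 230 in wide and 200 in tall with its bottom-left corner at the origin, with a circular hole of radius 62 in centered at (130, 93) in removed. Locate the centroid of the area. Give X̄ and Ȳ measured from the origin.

Part | A | x̄ᵢ | ȳᵢ | A·x̄ᵢ | A·ȳᵢ
plate | 46000.00 | 115.00 | 100.00 | 5290000.00 | 4600000.00
hole | -12076.28 | 130.00 | 93.00 | -1569916.68 | -1123094.24
Σ | 33923.72 |  |  | 3720083.32 | 3476905.76
X̄ = 3720083.32 / 33923.72 = 109.66 in
Ȳ = 3476905.76 / 33923.72 = 102.49 in

X̄ = 109.66 in, Ȳ = 102.49 in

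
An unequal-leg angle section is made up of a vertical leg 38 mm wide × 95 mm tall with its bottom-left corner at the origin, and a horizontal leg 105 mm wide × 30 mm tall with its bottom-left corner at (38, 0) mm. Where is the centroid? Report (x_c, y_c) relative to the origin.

vertical leg: A = 38 × 95 = 3610.00, centroid at (19.00, 47.50).
horizontal leg: A = 105 × 30 = 3150.00, centroid at (90.50, 15.00).
ΣA = 6760.00 mm², ΣAx_c = 353665.00 mm³, ΣAy_c = 218725.00 mm³.
x_c = 353665.00/6760.00 = 52.32 mm; y_c = 218725.00/6760.00 = 32.36 mm.

x_c = 52.32 mm, y_c = 32.36 mm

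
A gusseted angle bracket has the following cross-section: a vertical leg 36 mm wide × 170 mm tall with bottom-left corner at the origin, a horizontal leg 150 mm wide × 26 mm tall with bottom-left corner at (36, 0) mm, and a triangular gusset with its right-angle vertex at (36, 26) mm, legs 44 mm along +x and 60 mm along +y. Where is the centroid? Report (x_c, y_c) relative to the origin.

x_c = 53.79 mm, y_c = 55.70 mm

vertical leg: A = 36 × 170 = 6120.00, centroid at (18.00, 85.00).
horizontal leg: A = 150 × 26 = 3900.00, centroid at (111.00, 13.00).
gusset: A = ½·44·60 = 1320.00, centroid at (50.67, 46.00).
ΣA = 11340.00 mm²
ΣAx_c = (6120.00)(18.00) + (3900.00)(111.00) + (1320.00)(50.67) = 609940.00 mm³
ΣAy_c = (6120.00)(85.00) + (3900.00)(13.00) + (1320.00)(46.00) = 631620.00 mm³
x_c = 609940.00 / 11340.00 = 53.79 mm
y_c = 631620.00 / 11340.00 = 55.70 mm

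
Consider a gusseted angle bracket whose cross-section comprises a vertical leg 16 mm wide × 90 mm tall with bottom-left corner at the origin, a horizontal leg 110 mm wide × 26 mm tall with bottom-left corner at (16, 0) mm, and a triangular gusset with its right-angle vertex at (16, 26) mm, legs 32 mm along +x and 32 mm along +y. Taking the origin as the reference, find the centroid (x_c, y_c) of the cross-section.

x_c = 47.43 mm, y_c = 25.09 mm

Part | A | x̄ᵢ | ȳᵢ | A·x̄ᵢ | A·ȳᵢ
vertical leg | 1440.00 | 8.00 | 45.00 | 11520.00 | 64800.00
horizontal leg | 2860.00 | 71.00 | 13.00 | 203060.00 | 37180.00
gusset | 512.00 | 26.67 | 36.67 | 13653.33 | 18773.33
Σ | 4812.00 |  |  | 228233.33 | 120753.33
x_c = 228233.33 / 4812.00 = 47.43 mm
y_c = 120753.33 / 4812.00 = 25.09 mm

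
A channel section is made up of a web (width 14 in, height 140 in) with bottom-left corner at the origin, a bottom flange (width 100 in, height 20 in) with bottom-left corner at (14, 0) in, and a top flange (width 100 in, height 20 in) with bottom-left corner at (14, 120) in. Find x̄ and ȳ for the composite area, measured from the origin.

x̄ = 45.26 in, ȳ = 70.00 in

Part | A | x̄ᵢ | ȳᵢ | A·x̄ᵢ | A·ȳᵢ
web | 1960.00 | 7.00 | 70.00 | 13720.00 | 137200.00
bottom flange | 2000.00 | 64.00 | 10.00 | 128000.00 | 20000.00
top flange | 2000.00 | 64.00 | 130.00 | 128000.00 | 260000.00
Σ | 5960.00 |  |  | 269720.00 | 417200.00
x̄ = 269720.00 / 5960.00 = 45.26 in
ȳ = 417200.00 / 5960.00 = 70.00 in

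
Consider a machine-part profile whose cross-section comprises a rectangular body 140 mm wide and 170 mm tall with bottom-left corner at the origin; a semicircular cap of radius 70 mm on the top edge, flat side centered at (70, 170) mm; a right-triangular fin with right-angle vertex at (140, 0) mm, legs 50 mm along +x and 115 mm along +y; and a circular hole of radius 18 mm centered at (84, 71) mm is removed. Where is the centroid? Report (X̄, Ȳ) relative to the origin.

rectangular body: A = 140 × 170 = 23800.00, centroid at (70.00, 85.00).
semicircular top: A = ½π·70² = 7696.90, centroid at (70.00, 199.71).
triangular fin: A = ½·50·115 = 2875.00, centroid at (156.67, 38.33).
hole: A = −π·18² = -1017.88, centroid at (84.00, 71.00).
ΣA = 33354.03 mm²
ΣAX̄ = (23800.00)(70.00) + (7696.90)(70.00) + (2875.00)(156.67) + (-1017.88)(84.00) = 2569698.22 mm³
ΣAȲ = (23800.00)(85.00) + (7696.90)(199.71) + (2875.00)(38.33) + (-1017.88)(71.00) = 3598079.14 mm³
X̄ = 2569698.22 / 33354.03 = 77.04 mm
Ȳ = 3598079.14 / 33354.03 = 107.88 mm

X̄ = 77.04 mm, Ȳ = 107.88 mm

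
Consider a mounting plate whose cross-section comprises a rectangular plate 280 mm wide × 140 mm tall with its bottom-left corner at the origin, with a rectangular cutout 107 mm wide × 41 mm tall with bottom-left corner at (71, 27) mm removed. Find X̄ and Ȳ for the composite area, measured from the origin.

plate: A = 280 × 140 = 39200.00, centroid at (140.00, 70.00).
hole: A = −(107 × 41) = -4387.00, centroid at (124.50, 47.50).
ΣA = 34813.00 mm²
ΣAX̄ = (39200.00)(140.00) + (-4387.00)(124.50) = 4941818.50 mm³
ΣAȲ = (39200.00)(70.00) + (-4387.00)(47.50) = 2535617.50 mm³
X̄ = 4941818.50 / 34813.00 = 141.95 mm
Ȳ = 2535617.50 / 34813.00 = 72.84 mm

X̄ = 141.95 mm, Ȳ = 72.84 mm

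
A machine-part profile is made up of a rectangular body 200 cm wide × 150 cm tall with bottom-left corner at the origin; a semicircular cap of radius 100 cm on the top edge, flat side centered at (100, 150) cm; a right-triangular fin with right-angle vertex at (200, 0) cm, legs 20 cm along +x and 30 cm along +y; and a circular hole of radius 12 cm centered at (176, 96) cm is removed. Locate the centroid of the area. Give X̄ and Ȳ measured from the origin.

X̄ = 99.95 cm, Ȳ = 114.86 cm

Part | A | x̄ᵢ | ȳᵢ | A·x̄ᵢ | A·ȳᵢ
rectangular body | 30000.00 | 100.00 | 75.00 | 3000000.00 | 2250000.00
semicircular top | 15707.96 | 100.00 | 192.44 | 1570796.33 | 3022861.16
triangular fin | 300.00 | 206.67 | 10.00 | 62000.00 | 3000.00
hole | -452.39 | 176.00 | 96.00 | -79620.52 | -43429.38
Σ | 45555.57 |  |  | 4553175.80 | 5232431.78
X̄ = 4553175.80 / 45555.57 = 99.95 cm
Ȳ = 5232431.78 / 45555.57 = 114.86 cm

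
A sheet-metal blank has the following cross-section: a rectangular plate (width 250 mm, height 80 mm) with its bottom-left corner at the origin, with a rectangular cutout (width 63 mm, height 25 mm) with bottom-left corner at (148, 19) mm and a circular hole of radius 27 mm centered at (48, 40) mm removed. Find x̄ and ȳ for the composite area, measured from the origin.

x̄ = 130.61 mm, ȳ = 40.83 mm

plate: A = 250 × 80 = 20000.00, centroid at (125.00, 40.00).
hole 1: A = −(63 × 25) = -1575.00, centroid at (179.50, 31.50).
hole 2: A = −π·27² = -2290.22, centroid at (48.00, 40.00).
ΣA = 16134.78 mm²
ΣAx̄ = (20000.00)(125.00) + (-1575.00)(179.50) + (-2290.22)(48.00) = 2107356.89 mm³
ΣAȳ = (20000.00)(40.00) + (-1575.00)(31.50) + (-2290.22)(40.00) = 658778.66 mm³
x̄ = 2107356.89 / 16134.78 = 130.61 mm
ȳ = 658778.66 / 16134.78 = 40.83 mm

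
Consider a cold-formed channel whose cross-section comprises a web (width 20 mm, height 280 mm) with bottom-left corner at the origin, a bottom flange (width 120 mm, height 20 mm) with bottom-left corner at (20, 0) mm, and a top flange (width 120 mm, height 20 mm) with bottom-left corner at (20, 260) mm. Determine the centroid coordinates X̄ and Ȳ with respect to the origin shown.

web: A = 20 × 280 = 5600.00, centroid at (10.00, 140.00).
bottom flange: A = 120 × 20 = 2400.00, centroid at (80.00, 10.00).
top flange: A = 120 × 20 = 2400.00, centroid at (80.00, 270.00).
ΣA = 10400.00 mm², ΣAX̄ = 440000.00 mm³, ΣAȲ = 1456000.00 mm³.
X̄ = 440000.00/10400.00 = 42.31 mm; Ȳ = 1456000.00/10400.00 = 140.00 mm.

X̄ = 42.31 mm, Ȳ = 140.00 mm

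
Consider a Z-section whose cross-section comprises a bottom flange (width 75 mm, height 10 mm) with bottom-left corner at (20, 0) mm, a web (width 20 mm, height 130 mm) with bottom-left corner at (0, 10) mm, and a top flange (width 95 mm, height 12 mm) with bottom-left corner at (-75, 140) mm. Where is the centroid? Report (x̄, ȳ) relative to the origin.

bottom flange: A = 75 × 10 = 750.00, centroid at (57.50, 5.00).
web: A = 20 × 130 = 2600.00, centroid at (10.00, 75.00).
top flange: A = 95 × 12 = 1140.00, centroid at (-27.50, 146.00).
ΣA = 4490.00 mm²
ΣAx̄ = (750.00)(57.50) + (2600.00)(10.00) + (1140.00)(-27.50) = 37775.00 mm³
ΣAȳ = (750.00)(5.00) + (2600.00)(75.00) + (1140.00)(146.00) = 365190.00 mm³
x̄ = 37775.00 / 4490.00 = 8.41 mm
ȳ = 365190.00 / 4490.00 = 81.33 mm

x̄ = 8.41 mm, ȳ = 81.33 mm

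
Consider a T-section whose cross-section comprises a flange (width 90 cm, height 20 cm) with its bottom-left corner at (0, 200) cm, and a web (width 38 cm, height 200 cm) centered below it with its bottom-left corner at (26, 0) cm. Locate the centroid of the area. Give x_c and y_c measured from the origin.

web: A = 38 × 200 = 7600.00, centroid at (45.00, 100.00).
flange: A = 90 × 20 = 1800.00, centroid at (45.00, 210.00).
ΣA = 9400.00 cm²
ΣAx_c = (7600.00)(45.00) + (1800.00)(45.00) = 423000.00 cm³
ΣAy_c = (7600.00)(100.00) + (1800.00)(210.00) = 1138000.00 cm³
x_c = 423000.00 / 9400.00 = 45.00 cm
y_c = 1138000.00 / 9400.00 = 121.06 cm

x_c = 45.00 cm, y_c = 121.06 cm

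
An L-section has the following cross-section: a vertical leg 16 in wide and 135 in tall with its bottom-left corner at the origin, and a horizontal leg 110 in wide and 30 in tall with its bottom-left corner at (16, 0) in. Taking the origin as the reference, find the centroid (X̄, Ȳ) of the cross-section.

X̄ = 46.08 in, Ȳ = 35.77 in

vertical leg: A = 16 × 135 = 2160.00, centroid at (8.00, 67.50).
horizontal leg: A = 110 × 30 = 3300.00, centroid at (71.00, 15.00).
ΣA = 5460.00 in², ΣAX̄ = 251580.00 in³, ΣAȲ = 195300.00 in³.
X̄ = 251580.00/5460.00 = 46.08 in; Ȳ = 195300.00/5460.00 = 35.77 in.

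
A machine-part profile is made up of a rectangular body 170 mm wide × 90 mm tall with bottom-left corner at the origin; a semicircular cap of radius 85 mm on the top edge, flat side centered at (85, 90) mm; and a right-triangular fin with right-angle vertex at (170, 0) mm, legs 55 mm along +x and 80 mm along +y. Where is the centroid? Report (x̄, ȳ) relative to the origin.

rectangular body: A = 170 × 90 = 15300.00, centroid at (85.00, 45.00).
semicircular top: A = ½π·85² = 11349.00, centroid at (85.00, 126.08).
triangular fin: A = ½·55·80 = 2200.00, centroid at (188.33, 26.67).
ΣA = 28849.00 mm²
ΣAx̄ = (15300.00)(85.00) + (11349.00)(85.00) + (2200.00)(188.33) = 2679498.63 mm³
ΣAȳ = (15300.00)(45.00) + (11349.00)(126.08) + (2200.00)(26.67) = 2177993.64 mm³
x̄ = 2679498.63 / 28849.00 = 92.88 mm
ȳ = 2177993.64 / 28849.00 = 75.50 mm

x̄ = 92.88 mm, ȳ = 75.50 mm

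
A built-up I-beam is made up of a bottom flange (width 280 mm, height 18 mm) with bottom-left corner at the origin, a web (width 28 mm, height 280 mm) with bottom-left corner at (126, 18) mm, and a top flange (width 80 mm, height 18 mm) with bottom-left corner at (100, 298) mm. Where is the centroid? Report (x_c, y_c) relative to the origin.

x_c = 140.00 mm, y_c = 120.54 mm

Part | A | x̄ᵢ | ȳᵢ | A·x̄ᵢ | A·ȳᵢ
bottom flange | 5040.00 | 140.00 | 9.00 | 705600.00 | 45360.00
web | 7840.00 | 140.00 | 158.00 | 1097600.00 | 1238720.00
top flange | 1440.00 | 140.00 | 307.00 | 201600.00 | 442080.00
Σ | 14320.00 |  |  | 2004800.00 | 1726160.00
x_c = 2004800.00 / 14320.00 = 140.00 mm
y_c = 1726160.00 / 14320.00 = 120.54 mm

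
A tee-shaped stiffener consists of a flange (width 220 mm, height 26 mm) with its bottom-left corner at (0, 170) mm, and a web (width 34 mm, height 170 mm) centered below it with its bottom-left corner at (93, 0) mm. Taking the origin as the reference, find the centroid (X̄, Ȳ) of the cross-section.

web: A = 34 × 170 = 5780.00, centroid at (110.00, 85.00).
flange: A = 220 × 26 = 5720.00, centroid at (110.00, 183.00).
ΣA = 11500.00 mm²
ΣAX̄ = (5780.00)(110.00) + (5720.00)(110.00) = 1265000.00 mm³
ΣAȲ = (5780.00)(85.00) + (5720.00)(183.00) = 1538060.00 mm³
X̄ = 1265000.00 / 11500.00 = 110.00 mm
Ȳ = 1538060.00 / 11500.00 = 133.74 mm

X̄ = 110.00 mm, Ȳ = 133.74 mm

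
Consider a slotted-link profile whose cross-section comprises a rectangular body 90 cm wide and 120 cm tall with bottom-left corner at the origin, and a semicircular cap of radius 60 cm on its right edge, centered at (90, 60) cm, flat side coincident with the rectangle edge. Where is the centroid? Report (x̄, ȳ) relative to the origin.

x̄ = 69.22 cm, ȳ = 60.00 cm

rectangular body: A = 90 × 120 = 10800.00, centroid at (45.00, 60.00).
semicircular end: A = ½π·60² = 5654.87, centroid at (115.46, 60.00).
ΣA = 16454.87 cm², ΣAx̄ = 1138938.01 cm³, ΣAȳ = 987292.01 cm³.
x̄ = 1138938.01/16454.87 = 69.22 cm; ȳ = 987292.01/16454.87 = 60.00 cm.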